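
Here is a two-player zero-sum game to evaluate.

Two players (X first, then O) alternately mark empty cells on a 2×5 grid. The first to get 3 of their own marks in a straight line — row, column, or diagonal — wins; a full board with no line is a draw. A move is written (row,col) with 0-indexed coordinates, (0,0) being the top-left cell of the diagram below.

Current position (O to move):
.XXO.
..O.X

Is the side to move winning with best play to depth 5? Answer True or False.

p1 O@[.XXO./..O.X]: (0,0)[OXXO./..O.X]+0* (0,4)[.XXOO/..O.X]-1 (1,0)[.XXO./O.O.X]-1 (1,1)[.XXO./.OO.X]-1 (1,3)[.XXO./..OOX]-1
p2 X@[OXXO./..O.X]: (0,4)[OXXOX/..O.X]-1 (1,0)[OXXO./X.O.X]+0* (1,1)[OXXO./.XO.X]+0 (1,3)[OXXO./..OXX]+0
p3 O@[OXXO./X.O.X]: (0,4)[OXXOO/X.O.X]+0* (1,1)[OXXO./XOO.X]+0 (1,3)[OXXO./X.OOX]+0
p4 X@[OXXOO/X.O.X]: (1,1)[OXXOO/XXO.X]+0* (1,3)[OXXOO/X.OXX]+0
p5 O@[OXXOO/XXO.X]: (1,3)[OXXOO/XXOOX]+0*
p6 X@[OXXOO/XXOOX] terminal +0; root [.XXO./..O.X] d5

O winning at [.XXO./..O.X]: False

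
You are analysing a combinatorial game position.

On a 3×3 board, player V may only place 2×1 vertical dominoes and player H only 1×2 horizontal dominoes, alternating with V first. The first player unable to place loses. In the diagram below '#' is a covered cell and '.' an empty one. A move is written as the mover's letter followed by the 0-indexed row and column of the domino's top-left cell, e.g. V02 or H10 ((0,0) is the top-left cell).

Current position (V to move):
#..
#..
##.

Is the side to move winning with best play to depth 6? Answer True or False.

V winning at [#../#../##.]: True

ply 1, V at #../#../##. | V01=+1→##./##./##.*; V02=+1→#.#/#.#/##.; V12=-1→#../#.#/###
ply 2: ##./##./##. is terminal -1 (H); from #../#../##. depth 6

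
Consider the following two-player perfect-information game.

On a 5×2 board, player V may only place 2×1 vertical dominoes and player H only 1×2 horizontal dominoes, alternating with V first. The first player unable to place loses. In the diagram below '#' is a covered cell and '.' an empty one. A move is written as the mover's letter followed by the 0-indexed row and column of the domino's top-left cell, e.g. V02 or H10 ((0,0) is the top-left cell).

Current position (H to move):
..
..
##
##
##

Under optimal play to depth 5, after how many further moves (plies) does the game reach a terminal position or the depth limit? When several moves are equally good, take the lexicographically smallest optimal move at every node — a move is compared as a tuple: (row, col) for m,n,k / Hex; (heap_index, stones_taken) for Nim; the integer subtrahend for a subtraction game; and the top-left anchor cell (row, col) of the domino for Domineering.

ply 1, H at ../../##/##/## | H00=+1→##/../##/##/##*; H10=+1→../##/##/##/##
ply 2: ##/../##/##/## is terminal -1 (V); from ../../##/##/## depth 5

PV length from [../../##/##/##]: 1 ply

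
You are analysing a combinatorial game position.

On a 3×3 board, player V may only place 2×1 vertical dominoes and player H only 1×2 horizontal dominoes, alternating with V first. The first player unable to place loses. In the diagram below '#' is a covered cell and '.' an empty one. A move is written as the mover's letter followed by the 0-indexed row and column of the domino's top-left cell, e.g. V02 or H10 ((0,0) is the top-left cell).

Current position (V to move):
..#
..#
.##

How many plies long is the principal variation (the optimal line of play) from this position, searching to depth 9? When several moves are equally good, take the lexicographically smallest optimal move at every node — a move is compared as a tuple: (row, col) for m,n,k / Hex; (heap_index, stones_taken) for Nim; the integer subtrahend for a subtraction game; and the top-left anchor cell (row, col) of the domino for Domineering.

PV length from [..#/..#/.##]: 1 ply

p1 V@[..#/..#/.##]: V00[#.#/#.#/.##]+1* V01[.##/.##/.##]+1 V10[..#/#.#/###]-1
p2 H@[#.#/#.#/.##] terminal -1; root [..#/..#/.##] d9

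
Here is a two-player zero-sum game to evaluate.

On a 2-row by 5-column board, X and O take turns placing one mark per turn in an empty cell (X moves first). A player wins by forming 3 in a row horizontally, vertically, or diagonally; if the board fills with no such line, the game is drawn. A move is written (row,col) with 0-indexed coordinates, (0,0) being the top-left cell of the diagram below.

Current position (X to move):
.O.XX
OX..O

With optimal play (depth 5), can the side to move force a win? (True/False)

p1 X@[.O.XX/OX..O]: (0,0)[XO.XX/OX..O]+0 (0,2)[.OXXX/OX..O]+1* (1,2)[.O.XX/OXX.O]+1 (1,3)[.O.XX/OX.XO]+1
p2 O@[.OXXX/OX..O] terminal -1; root [.O.XX/OX..O] d5

X winning at [.O.XX/OX..O]: True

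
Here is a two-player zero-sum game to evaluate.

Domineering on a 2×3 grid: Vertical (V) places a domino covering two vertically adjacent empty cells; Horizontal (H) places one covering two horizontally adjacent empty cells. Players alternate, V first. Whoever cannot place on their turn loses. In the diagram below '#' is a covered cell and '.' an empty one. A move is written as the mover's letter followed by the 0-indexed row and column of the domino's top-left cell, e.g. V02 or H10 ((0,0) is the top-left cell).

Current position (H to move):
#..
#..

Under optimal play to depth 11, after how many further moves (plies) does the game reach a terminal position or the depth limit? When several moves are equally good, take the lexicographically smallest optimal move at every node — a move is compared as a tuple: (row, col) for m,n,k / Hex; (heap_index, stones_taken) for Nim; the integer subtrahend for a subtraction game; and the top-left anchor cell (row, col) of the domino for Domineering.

PV length from [#../#..]: 1 ply

[#../#..] H move#1: H01:+1/###/#..*, H11:+1/#../###
[###/#..] end (terminal -1, V#2); searched #../#.. to 11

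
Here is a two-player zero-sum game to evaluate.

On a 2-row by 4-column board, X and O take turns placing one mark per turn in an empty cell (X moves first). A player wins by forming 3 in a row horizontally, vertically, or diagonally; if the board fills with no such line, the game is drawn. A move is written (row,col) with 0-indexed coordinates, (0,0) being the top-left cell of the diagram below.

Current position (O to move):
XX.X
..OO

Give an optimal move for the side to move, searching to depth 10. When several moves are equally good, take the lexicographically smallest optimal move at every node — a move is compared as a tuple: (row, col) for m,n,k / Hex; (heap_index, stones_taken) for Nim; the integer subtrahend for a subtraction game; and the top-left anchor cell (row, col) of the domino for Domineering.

[XX.X/..OO] O move#1: (0,2):+0/XXOX/..OO, (1,0):-1/XX.X/O.OO, (1,1):+1/XX.X/.OOO*
[XX.X/.OOO] end (terminal -1, X#2); searched XX.X/..OO to 10

O's best at [XX.X/..OO]: (1,1)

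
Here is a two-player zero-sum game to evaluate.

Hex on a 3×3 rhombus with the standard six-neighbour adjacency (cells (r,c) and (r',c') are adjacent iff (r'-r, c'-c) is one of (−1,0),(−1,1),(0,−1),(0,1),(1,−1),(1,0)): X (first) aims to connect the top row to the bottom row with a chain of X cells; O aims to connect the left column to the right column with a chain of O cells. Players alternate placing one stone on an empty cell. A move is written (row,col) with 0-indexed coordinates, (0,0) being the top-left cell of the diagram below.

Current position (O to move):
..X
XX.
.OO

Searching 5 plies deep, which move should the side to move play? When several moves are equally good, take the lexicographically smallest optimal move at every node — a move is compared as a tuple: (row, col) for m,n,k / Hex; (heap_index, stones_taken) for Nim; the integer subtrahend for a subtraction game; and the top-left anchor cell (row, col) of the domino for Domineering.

ply 1, O at ..X/XX./.OO | (0,0)=-1→O.X/XX./.OO; (0,1)=-1→.OX/XX./.OO; (1,2)=-1→..X/XXO/.OO; (2,0)=+1→..X/XX./OOO*
ply 2: ..X/XX./OOO is terminal -1 (X); from ..X/XX./.OO depth 5

O's best at [..X/XX./.OO]: (2,0)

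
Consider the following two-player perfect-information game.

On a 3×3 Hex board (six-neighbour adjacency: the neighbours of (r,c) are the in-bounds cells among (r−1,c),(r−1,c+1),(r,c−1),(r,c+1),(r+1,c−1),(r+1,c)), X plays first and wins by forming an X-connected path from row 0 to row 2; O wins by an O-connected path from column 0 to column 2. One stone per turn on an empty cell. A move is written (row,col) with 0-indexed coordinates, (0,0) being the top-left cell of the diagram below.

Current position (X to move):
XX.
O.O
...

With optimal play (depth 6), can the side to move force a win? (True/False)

X winning at [XX./O.O/...]: True

ply 1, X at XX./O.O/... | (0,2)=-1→XXX/O.O/...; (1,1)=+1→XX./OXO/...*; (2,0)=-1→XX./O.O/X..; (2,1)=-1→XX./O.O/.X.; (2,2)=-1→XX./O.O/..X
ply 2, O at XX./OXO/... | (0,2)=-1→XXO/OXO/...*; (2,0)=-1→XX./OXO/O..; (2,1)=-1→XX./OXO/.O.; (2,2)=-1→XX./OXO/..O
ply 3, X at XXO/OXO/... | (2,0)=+1→XXO/OXO/X..*; (2,1)=+1→XXO/OXO/.X.; (2,2)=+1→XXO/OXO/..X
ply 4: XXO/OXO/X.. is terminal -1 (O); from XX./O.O/... depth 6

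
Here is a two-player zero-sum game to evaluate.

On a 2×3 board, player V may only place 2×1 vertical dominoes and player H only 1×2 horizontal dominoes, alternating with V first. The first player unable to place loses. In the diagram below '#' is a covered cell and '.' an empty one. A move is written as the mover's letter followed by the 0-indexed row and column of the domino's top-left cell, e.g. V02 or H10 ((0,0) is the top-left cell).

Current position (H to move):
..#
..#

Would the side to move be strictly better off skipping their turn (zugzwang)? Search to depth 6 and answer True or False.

zugzwang(..#/..#, H) = False

p1 H@[..#/..#]: H00[###/..#]+1* H10[..#/###]+1
p2 V@[###/..#] terminal -1; root [..#/..#] d6
pass branch (V moves first from the same position):
  | p1 V@[..#/..#]: V00[#.#/#.#]+1* V01[.##/.##]+1
  | p2 H@[#.#/#.#] terminal -1; root [..#/..#] d6
H moving scores +1; H passing scores -1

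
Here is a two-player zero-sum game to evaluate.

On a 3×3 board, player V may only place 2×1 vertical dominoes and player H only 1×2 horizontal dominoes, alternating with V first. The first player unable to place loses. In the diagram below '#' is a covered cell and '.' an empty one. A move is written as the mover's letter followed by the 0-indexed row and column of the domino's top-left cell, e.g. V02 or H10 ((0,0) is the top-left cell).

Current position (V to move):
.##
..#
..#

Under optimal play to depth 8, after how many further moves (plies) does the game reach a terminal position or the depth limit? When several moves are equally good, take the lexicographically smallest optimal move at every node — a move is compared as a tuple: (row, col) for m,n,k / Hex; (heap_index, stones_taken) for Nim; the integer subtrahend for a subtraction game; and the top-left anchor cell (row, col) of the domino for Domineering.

p1 V@[.##/..#/..#]: V00[###/#.#/..#]-1 V10[.##/#.#/#.#]+1* V11[.##/.##/.##]+1
p2 H@[.##/#.#/#.#] terminal -1; root [.##/..#/..#] d8

PV length from [.##/..#/..#]: 1 ply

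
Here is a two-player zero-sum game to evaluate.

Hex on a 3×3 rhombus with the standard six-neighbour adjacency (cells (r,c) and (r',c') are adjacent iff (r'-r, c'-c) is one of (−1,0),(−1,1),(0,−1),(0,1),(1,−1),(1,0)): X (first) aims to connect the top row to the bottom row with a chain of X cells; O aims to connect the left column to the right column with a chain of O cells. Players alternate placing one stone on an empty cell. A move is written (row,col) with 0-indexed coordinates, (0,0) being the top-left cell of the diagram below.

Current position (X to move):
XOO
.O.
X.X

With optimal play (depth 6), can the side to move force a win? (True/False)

X winning at [XOO/.O./X.X]: True

[XOO/.O./X.X] X move#1: (1,0):+1/XOO/XO./X.X*, (1,2):-1/XOO/.OX/X.X, (2,1):-1/XOO/.O./XXX
[XOO/XO./X.X] end (terminal -1, O#2); searched XOO/.O./X.X to 6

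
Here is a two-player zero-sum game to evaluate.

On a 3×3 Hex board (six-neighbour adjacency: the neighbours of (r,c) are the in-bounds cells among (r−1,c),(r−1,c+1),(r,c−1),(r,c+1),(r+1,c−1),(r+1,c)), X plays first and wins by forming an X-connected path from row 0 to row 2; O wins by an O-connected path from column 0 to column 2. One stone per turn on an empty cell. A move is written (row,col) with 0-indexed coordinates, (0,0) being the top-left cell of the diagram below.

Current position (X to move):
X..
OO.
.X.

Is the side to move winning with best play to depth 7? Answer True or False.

[X../OO./.X.] X move#1: (0,1):-1/XX./OO./.X.*, (0,2):-1/X.X/OO./.X., (1,2):-1/X../OOX/.X., (2,0):-1/X../OO./XX., (2,2):-1/X../OO./.XX
[XX./OO./.X.] O move#2: (0,2):+1/XXO/OO./.X.*, (1,2):+1/XX./OOO/.X., (2,0):+1/XX./OO./OX., (2,2):+1/XX./OO./.XO
[XXO/OO./.X.] end (terminal -1, X#3); searched X../OO./.X. to 7

X winning at [X../OO./.X.]: False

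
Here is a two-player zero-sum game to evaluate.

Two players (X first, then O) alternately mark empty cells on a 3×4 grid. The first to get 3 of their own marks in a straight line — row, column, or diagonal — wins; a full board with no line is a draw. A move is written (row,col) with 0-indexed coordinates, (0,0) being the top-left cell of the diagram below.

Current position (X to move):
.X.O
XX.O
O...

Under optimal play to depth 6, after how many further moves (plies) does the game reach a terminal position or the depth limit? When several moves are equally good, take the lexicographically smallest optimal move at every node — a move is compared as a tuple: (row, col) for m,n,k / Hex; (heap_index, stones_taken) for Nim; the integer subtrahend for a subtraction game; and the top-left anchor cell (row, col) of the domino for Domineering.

PV length from [.X.O/XX.O/O...]: 1 ply

p1 X@[.X.O/XX.O/O...]: (0,0)[XX.O/XX.O/O...]-1 (0,2)[.XXO/XX.O/O...]-1 (1,2)[.X.O/XXXO/O...]+1* (2,1)[.X.O/XX.O/OX..]+1 (2,2)[.X.O/XX.O/O.X.]-1 (2,3)[.X.O/XX.O/O..X]+1
p2 O@[.X.O/XXXO/O...] terminal -1; root [.X.O/XX.O/O...] d6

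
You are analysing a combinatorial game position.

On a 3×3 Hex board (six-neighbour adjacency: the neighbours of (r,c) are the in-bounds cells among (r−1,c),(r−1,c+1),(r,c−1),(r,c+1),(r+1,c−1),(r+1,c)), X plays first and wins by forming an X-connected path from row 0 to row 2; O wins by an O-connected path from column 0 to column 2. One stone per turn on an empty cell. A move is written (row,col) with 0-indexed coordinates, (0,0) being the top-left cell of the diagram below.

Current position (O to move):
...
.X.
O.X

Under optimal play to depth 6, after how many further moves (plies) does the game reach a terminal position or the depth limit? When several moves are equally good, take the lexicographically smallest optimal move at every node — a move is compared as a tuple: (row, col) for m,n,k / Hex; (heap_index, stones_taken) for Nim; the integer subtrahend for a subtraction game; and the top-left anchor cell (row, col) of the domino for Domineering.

PV length from [.../.X./O.X]: 6 plies

ply 1, O at .../.X./O.X | (0,0)=-1→O../.X./O.X*; (0,1)=-1→.O./.X./O.X; (0,2)=-1→..O/.X./O.X; (1,0)=-1→.../OX./O.X; (1,2)=-1→.../.XO/O.X; (2,1)=-1→.../.X./OOX
ply 2, X at O../.X./O.X | (0,1)=+1→OX./.X./O.X*; (0,2)=+1→O.X/.X./O.X; (1,0)=+1→O../XX./O.X; (1,2)=+1→O../.XX/O.X; (2,1)=+1→O../.X./OXX
ply 3, O at OX./.X./O.X | (0,2)=-1→OXO/.X./O.X*; (1,0)=-1→OX./OX./O.X; (1,2)=-1→OX./.XO/O.X; (2,1)=-1→OX./.X./OOX
ply 4, X at OXO/.X./O.X | (1,0)=+1→OXO/XX./O.X*; (1,2)=+1→OXO/.XX/O.X; (2,1)=+1→OXO/.X./OXX
ply 5, O at OXO/XX./O.X | (1,2)=-1→OXO/XXO/O.X*; (2,1)=-1→OXO/XX./OOX
ply 6, X at OXO/XXO/O.X | (2,1)=+1→OXO/XXO/OXX*
ply 7: OXO/XXO/OXX is terminal -1 (O); from .../.X./O.X depth 6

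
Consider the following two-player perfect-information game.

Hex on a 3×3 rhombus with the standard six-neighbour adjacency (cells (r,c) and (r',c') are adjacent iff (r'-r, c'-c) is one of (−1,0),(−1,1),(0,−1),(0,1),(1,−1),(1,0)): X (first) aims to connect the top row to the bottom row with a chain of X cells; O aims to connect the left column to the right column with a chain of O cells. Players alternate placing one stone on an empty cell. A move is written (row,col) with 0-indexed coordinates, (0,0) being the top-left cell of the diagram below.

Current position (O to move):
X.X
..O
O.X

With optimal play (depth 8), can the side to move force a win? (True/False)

O winning at [X.X/..O/O.X]: True

[X.X/..O/O.X] O move#1: (0,1):+1/XOX/..O/O.X*, (1,0):+1/X.X/O.O/O.X, (1,1):+1/X.X/.OO/O.X, (2,1):+1/X.X/..O/OOX
[XOX/..O/O.X] X move#2: (1,0):-1/XOX/X.O/O.X*, (1,1):-1/XOX/.XO/O.X, (2,1):-1/XOX/..O/OXX
[XOX/X.O/O.X] O move#3: (1,1):+1/XOX/XOO/O.X*, (2,1):+1/XOX/X.O/OOX
[XOX/XOO/O.X] end (terminal -1, X#4); searched X.X/..O/O.X to 8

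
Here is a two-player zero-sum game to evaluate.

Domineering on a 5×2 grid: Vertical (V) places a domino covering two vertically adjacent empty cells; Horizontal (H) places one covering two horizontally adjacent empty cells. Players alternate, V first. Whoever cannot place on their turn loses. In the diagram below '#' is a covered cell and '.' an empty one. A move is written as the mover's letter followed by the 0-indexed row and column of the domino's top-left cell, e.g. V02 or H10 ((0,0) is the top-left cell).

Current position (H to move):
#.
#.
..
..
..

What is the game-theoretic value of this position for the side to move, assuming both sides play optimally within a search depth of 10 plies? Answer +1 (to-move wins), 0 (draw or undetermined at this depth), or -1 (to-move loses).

[#./#./../../..] H move#1: H20:-1/#./#./##/../.., H30:+1/#./#./../##/..*, H40:-1/#./#./../../##
[#./#./../##/..] V move#2: V01:-1/##/##/../##/..*, V11:-1/#./##/.#/##/..
[##/##/../##/..] H move#3: H20:+1/##/##/##/##/..*, H40:+1/##/##/../##/##
[##/##/##/##/..] end (terminal -1, V#4); searched #./#./../../.. to 10

value(#./#./../../.., H) = +1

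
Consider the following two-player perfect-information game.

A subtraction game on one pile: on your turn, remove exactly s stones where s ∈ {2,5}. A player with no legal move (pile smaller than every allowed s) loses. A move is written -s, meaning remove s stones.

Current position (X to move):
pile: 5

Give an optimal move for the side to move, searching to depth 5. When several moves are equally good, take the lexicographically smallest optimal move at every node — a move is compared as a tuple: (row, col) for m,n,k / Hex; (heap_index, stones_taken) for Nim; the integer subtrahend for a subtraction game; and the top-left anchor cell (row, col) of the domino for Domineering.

X's best at [5]: -5

[5] X move#1: -2:-1/3, -5:+1/0*
[0] end (terminal -1, O#2); searched 5 to 5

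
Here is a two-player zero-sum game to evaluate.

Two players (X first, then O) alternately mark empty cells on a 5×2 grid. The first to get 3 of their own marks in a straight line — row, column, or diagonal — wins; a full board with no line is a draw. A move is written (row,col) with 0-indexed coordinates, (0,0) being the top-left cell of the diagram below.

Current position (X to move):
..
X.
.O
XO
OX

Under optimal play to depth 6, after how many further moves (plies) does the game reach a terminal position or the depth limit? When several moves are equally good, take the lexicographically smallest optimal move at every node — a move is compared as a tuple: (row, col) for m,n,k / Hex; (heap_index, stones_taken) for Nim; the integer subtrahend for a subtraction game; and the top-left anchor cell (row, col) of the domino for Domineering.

PV length from [../X./.O/XO/OX]: 1 ply

p1 X@[../X./.O/XO/OX]: (0,0)[X./X./.O/XO/OX]-1 (0,1)[.X/X./.O/XO/OX]-1 (1,1)[../XX/.O/XO/OX]+0 (2,0)[../X./XO/XO/OX]+1*
p2 O@[../X./XO/XO/OX] terminal -1; root [../X./.O/XO/OX] d6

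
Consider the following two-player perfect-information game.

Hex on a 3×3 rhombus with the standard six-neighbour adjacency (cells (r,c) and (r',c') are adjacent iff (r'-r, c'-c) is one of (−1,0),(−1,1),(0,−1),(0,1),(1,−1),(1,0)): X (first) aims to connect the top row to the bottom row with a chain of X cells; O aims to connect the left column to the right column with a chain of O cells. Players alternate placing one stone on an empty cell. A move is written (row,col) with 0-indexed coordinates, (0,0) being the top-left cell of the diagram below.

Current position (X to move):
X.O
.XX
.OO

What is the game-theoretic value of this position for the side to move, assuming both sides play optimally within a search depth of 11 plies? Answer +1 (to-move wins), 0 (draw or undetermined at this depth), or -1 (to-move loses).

value(X.O/.XX/.OO, X) = +1

p1 X@[X.O/.XX/.OO]: (0,1)[XXO/.XX/.OO]-1 (1,0)[X.O/XXX/.OO]-1 (2,0)[X.O/.XX/XOO]+1*
p2 O@[X.O/.XX/XOO]: (0,1)[XOO/.XX/XOO]-1* (1,0)[X.O/OXX/XOO]-1
p3 X@[XOO/.XX/XOO]: (1,0)[XOO/XXX/XOO]+1*
p4 O@[XOO/XXX/XOO] terminal -1; root [X.O/.XX/.OO] d11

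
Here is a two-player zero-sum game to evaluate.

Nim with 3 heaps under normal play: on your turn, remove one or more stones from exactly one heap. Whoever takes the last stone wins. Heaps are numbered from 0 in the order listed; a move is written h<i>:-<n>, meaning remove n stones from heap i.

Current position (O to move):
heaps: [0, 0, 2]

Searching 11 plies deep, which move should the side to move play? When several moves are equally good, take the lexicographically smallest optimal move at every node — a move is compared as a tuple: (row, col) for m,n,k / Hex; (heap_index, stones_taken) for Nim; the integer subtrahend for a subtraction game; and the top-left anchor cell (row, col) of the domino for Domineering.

O's best at [(0,0,2)]: h2:-2

p1 O@[(0,0,2)]: h2:-1[(0,0,1)]-1 h2:-2[(0,0,0)]+1*
p2 X@[(0,0,0)] terminal -1; root [(0,0,2)] d11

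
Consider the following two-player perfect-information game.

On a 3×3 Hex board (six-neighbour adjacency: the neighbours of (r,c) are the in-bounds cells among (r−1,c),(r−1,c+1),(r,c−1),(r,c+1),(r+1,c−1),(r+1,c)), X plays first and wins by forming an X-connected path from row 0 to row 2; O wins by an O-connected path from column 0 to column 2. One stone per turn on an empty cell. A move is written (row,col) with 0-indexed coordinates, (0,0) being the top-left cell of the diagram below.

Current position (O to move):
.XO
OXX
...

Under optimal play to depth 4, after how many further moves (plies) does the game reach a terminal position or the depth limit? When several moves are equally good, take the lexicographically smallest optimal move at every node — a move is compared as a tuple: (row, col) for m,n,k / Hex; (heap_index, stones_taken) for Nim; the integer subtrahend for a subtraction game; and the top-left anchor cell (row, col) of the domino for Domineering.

ply 1, O at .XO/OXX/... | (0,0)=-1→OXO/OXX/...*; (2,0)=-1→.XO/OXX/O..; (2,1)=-1→.XO/OXX/.O.; (2,2)=-1→.XO/OXX/..O
ply 2, X at OXO/OXX/... | (2,0)=+1→OXO/OXX/X..*; (2,1)=+1→OXO/OXX/.X.; (2,2)=+1→OXO/OXX/..X
ply 3: OXO/OXX/X.. is terminal -1 (O); from .XO/OXX/... depth 4

PV length from [.XO/OXX/...]: 2 plies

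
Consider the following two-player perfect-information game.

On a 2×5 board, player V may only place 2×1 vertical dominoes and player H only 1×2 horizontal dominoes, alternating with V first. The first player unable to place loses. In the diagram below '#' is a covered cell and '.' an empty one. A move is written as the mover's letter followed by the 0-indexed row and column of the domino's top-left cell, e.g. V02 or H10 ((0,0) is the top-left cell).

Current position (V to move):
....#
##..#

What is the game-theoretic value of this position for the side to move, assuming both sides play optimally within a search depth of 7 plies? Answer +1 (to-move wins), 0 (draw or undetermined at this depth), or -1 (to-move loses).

ply 1, V at ....#/##..# | V02=+1→..#.#/###.#*; V03=-1→...##/##.##
ply 2, H at ..#.#/###.# | H00=-1→###.#/###.#*
ply 3, V at ###.#/###.# | V03=+1→#####/#####*
ply 4: #####/##### is terminal -1 (H); from ....#/##..# depth 7

value(....#/##..#, V) = +1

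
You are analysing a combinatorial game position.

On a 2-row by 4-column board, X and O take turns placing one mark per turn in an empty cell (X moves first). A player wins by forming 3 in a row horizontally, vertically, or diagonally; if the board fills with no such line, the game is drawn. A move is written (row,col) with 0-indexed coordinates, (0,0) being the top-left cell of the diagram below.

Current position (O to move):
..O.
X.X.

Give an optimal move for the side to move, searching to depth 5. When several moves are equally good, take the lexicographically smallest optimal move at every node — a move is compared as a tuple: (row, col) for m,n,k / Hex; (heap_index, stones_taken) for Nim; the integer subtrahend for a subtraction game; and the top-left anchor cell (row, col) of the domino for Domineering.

[..O./X.X.] O move#1: (0,0):-1/O.O./X.X., (0,1):-1/.OO./X.X., (0,3):-1/..OO/X.X., (1,1):+0/..O./XOX.*, (1,3):-1/..O./X.XO
[..O./XOX.] X move#2: (0,0):+0/X.O./XOX.*, (0,1):+0/.XO./XOX., (0,3):+0/..OX/XOX., (1,3):-1/..O./XOXX
[X.O./XOX.] O move#3: (0,1):+0/XOO./XOX.*, (0,3):+0/X.OO/XOX., (1,3):+0/X.O./XOXO
[XOO./XOX.] X move#4: (0,3):+0/XOOX/XOX.*, (1,3):-1/XOO./XOXX
[XOOX/XOX.] O move#5: (1,3):+0/XOOX/XOXO*
[XOOX/XOXO] end (terminal +0, X#6); searched ..O./X.X. to 5

O's best at [..O./X.X.]: (1,1)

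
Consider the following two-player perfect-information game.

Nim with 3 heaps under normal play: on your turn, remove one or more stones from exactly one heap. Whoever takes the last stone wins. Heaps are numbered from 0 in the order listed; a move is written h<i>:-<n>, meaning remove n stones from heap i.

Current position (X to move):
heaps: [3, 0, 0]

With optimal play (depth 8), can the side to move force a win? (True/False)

X winning at [(3,0,0)]: True

[(3,0,0)] X move#1: h0:-1:-1/(2,0,0), h0:-2:-1/(1,0,0), h0:-3:+1/(0,0,0)*
[(0,0,0)] end (terminal -1, O#2); searched (3,0,0) to 8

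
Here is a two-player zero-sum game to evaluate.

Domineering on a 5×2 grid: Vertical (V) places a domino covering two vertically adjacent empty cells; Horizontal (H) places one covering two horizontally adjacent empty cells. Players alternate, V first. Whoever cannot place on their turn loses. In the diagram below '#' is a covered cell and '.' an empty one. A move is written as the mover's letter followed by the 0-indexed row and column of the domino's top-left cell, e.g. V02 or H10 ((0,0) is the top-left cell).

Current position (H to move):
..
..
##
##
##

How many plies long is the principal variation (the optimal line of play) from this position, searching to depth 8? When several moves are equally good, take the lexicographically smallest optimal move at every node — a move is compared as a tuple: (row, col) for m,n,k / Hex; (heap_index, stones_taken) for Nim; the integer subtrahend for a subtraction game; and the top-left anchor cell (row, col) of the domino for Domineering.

PV length from [../../##/##/##]: 1 ply

ply 1, H at ../../##/##/## | H00=+1→##/../##/##/##*; H10=+1→../##/##/##/##
ply 2: ##/../##/##/## is terminal -1 (V); from ../../##/##/## depth 8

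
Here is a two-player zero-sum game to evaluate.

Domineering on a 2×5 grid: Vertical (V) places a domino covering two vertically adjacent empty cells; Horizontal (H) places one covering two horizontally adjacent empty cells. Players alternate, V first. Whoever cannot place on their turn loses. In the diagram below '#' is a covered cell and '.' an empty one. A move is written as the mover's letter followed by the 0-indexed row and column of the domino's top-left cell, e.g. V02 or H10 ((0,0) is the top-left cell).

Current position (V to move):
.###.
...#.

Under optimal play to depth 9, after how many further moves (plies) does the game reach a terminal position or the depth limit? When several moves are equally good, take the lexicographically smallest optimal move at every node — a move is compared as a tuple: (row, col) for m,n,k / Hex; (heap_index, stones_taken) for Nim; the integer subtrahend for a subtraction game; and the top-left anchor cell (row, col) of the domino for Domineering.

p1 V@[.###./...#.]: V00[####./#..#.]+1* V04[.####/...##]-1
p2 H@[####./#..#.]: H11[####./####.]-1*
p3 V@[####./####.]: V04[#####/#####]+1*
p4 H@[#####/#####] terminal -1; root [.###./...#.] d9

PV length from [.###./...#.]: 3 plies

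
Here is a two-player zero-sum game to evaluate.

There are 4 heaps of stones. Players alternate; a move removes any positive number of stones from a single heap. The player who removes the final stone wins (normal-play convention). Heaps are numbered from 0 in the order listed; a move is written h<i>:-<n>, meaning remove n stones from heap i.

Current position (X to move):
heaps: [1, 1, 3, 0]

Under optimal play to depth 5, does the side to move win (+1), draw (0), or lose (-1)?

ply 1, X at (1,1,3,0) | h0:-1=-1→(0,1,3,0); h1:-1=-1→(1,0,3,0); h2:-1=-1→(1,1,2,0); h2:-2=-1→(1,1,1,0); h2:-3=+1→(1,1,0,0)*
ply 2, O at (1,1,0,0) | h0:-1=-1→(0,1,0,0)*; h1:-1=-1→(1,0,0,0)
ply 3, X at (0,1,0,0) | h1:-1=+1→(0,0,0,0)*
ply 4: (0,0,0,0) is terminal -1 (O); from (1,1,3,0) depth 5

value((1,1,3,0), X) = +1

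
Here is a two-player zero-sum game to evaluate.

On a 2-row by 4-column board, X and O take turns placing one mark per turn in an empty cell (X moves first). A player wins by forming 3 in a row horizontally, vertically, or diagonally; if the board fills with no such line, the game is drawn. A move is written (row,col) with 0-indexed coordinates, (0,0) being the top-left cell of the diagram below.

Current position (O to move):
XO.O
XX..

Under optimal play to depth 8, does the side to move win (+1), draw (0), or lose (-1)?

ply 1, O at XO.O/XX.. | (0,2)=+1→XOOO/XX..*; (1,2)=+0→XO.O/XXO.; (1,3)=-1→XO.O/XX.O
ply 2: XOOO/XX.. is terminal -1 (X); from XO.O/XX.. depth 8

value(XO.O/XX.., O) = +1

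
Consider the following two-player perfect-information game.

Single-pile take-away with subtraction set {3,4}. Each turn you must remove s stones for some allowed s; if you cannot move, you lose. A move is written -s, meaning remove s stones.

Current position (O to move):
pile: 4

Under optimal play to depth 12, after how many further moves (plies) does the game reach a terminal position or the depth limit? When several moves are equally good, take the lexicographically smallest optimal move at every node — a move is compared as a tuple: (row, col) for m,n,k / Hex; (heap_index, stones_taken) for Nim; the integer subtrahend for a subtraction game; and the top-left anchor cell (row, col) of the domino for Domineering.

ply 1, O at 4 | -3=+1→1*; -4=+1→0
ply 2: 1 is terminal -1 (X); from 4 depth 12

PV length from [4]: 1 ply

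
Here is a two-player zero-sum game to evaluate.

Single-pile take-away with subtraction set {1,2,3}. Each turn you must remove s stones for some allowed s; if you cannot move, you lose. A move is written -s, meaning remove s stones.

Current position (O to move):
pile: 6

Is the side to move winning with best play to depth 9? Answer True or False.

[6] O move#1: -1:-1/5, -2:+1/4*, -3:-1/3
[4] X move#2: -1:-1/3*, -2:-1/2, -3:-1/1
[3] O move#3: -1:-1/2, -2:-1/1, -3:+1/0*
[0] end (terminal -1, X#4); searched 6 to 9

O winning at [6]: True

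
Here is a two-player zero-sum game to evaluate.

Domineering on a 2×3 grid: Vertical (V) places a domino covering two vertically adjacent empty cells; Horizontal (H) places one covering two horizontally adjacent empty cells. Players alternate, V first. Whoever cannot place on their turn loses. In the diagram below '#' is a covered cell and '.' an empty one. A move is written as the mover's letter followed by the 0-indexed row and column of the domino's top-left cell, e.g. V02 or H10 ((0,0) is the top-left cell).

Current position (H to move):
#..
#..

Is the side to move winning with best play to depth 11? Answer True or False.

H winning at [#../#..]: True

p1 H@[#../#..]: H01[###/#..]+1* H11[#../###]+1
p2 V@[###/#..] terminal -1; root [#../#..] d11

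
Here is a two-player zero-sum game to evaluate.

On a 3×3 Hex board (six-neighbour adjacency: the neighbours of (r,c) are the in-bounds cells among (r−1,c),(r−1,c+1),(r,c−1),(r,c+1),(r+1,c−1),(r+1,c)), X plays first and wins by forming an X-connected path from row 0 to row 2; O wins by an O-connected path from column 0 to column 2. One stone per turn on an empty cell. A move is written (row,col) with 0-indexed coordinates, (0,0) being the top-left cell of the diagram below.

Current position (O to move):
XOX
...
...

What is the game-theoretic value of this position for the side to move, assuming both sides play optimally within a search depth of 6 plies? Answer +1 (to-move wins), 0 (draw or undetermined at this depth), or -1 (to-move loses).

ply 1, O at XOX/.../... | (1,0)=-1→XOX/O../...*; (1,1)=-1→XOX/.O./...; (1,2)=-1→XOX/..O/...; (2,0)=-1→XOX/.../O..; (2,1)=-1→XOX/.../.O.; (2,2)=-1→XOX/.../..O
ply 2, X at XOX/O../... | (1,1)=+1→XOX/OX./...*; (1,2)=+1→XOX/O.X/...; (2,0)=+1→XOX/O../X..; (2,1)=+1→XOX/O../.X.; (2,2)=+1→XOX/O../..X
ply 3, O at XOX/OX./... | (1,2)=-1→XOX/OXO/...*; (2,0)=-1→XOX/OX./O..; (2,1)=-1→XOX/OX./.O.; (2,2)=-1→XOX/OX./..O
ply 4, X at XOX/OXO/... | (2,0)=+1→XOX/OXO/X..*; (2,1)=+1→XOX/OXO/.X.; (2,2)=+1→XOX/OXO/..X
ply 5: XOX/OXO/X.. is terminal -1 (O); from XOX/.../... depth 6

value(XOX/.../..., O) = -1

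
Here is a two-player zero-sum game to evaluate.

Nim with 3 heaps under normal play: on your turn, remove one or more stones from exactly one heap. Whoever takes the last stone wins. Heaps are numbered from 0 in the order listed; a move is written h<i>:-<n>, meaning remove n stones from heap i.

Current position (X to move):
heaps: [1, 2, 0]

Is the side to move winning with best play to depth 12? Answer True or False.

ply 1, X at (1,2,0) | h0:-1=-1→(0,2,0); h1:-1=+1→(1,1,0)*; h1:-2=-1→(1,0,0)
ply 2, O at (1,1,0) | h0:-1=-1→(0,1,0)*; h1:-1=-1→(1,0,0)
ply 3, X at (0,1,0) | h1:-1=+1→(0,0,0)*
ply 4: (0,0,0) is terminal -1 (O); from (1,2,0) depth 12

X winning at [(1,2,0)]: True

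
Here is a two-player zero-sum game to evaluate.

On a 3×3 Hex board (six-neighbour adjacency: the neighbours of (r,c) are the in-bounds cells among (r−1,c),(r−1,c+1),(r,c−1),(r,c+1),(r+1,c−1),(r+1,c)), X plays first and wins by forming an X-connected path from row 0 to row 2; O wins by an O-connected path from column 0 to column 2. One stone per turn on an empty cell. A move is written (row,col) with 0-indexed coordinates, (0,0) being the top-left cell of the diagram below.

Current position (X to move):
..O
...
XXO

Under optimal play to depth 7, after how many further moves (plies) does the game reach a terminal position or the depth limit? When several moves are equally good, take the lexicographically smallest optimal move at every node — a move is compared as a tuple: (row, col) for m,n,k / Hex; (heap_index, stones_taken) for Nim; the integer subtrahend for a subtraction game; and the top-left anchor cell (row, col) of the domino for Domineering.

PV length from [..O/.../XXO]: 3 plies

ply 1, X at ..O/.../XXO | (0,0)=-1→X.O/.../XXO; (0,1)=+1→.XO/.../XXO*; (1,0)=+1→..O/X../XXO; (1,1)=-1→..O/.X./XXO; (1,2)=-1→..O/..X/XXO
ply 2, O at .XO/.../XXO | (0,0)=-1→OXO/.../XXO*; (1,0)=-1→.XO/O../XXO; (1,1)=-1→.XO/.O./XXO; (1,2)=-1→.XO/..O/XXO
ply 3, X at OXO/.../XXO | (1,0)=+1→OXO/X../XXO*; (1,1)=+1→OXO/.X./XXO; (1,2)=+1→OXO/..X/XXO
ply 4: OXO/X../XXO is terminal -1 (O); from ..O/.../XXO depth 7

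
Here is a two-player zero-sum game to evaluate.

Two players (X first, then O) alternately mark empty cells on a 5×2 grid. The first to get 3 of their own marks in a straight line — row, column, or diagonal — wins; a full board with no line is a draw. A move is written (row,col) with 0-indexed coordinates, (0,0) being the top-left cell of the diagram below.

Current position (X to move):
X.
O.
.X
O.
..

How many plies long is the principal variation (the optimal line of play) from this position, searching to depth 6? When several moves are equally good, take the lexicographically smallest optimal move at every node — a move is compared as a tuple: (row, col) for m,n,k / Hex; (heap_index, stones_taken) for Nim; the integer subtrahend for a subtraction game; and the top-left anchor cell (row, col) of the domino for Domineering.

ply 1, X at X./O./.X/O./.. | (0,1)=-1→XX/O./.X/O./..; (1,1)=-1→X./OX/.X/O./..; (2,0)=+0→X./O./XX/O./..*; (3,1)=-1→X./O./.X/OX/..; (4,0)=-1→X./O./.X/O./X.; (4,1)=-1→X./O./.X/O./.X
ply 2, O at X./O./XX/O./.. | (0,1)=-1→XO/O./XX/O./..; (1,1)=+0→X./OO/XX/O./..*; (3,1)=+0→X./O./XX/OO/..; (4,0)=-1→X./O./XX/O./O.; (4,1)=-1→X./O./XX/O./.O
ply 3, X at X./OO/XX/O./.. | (0,1)=+0→XX/OO/XX/O./..*; (3,1)=+0→X./OO/XX/OX/..; (4,0)=+0→X./OO/XX/O./X.; (4,1)=+0→X./OO/XX/O./.X
ply 4, O at XX/OO/XX/O./.. | (3,1)=+0→XX/OO/XX/OO/..*; (4,0)=+0→XX/OO/XX/O./O.; (4,1)=+0→XX/OO/XX/O./.O
ply 5, X at XX/OO/XX/OO/.. | (4,0)=+0→XX/OO/XX/OO/X.*; (4,1)=+0→XX/OO/XX/OO/.X
ply 6, O at XX/OO/XX/OO/X. | (4,1)=+0→XX/OO/XX/OO/XO*
ply 7: XX/OO/XX/OO/XO is terminal +0 (X); from X./O./.X/O./.. depth 6

PV length from [X./O./.X/O./..]: 6 plies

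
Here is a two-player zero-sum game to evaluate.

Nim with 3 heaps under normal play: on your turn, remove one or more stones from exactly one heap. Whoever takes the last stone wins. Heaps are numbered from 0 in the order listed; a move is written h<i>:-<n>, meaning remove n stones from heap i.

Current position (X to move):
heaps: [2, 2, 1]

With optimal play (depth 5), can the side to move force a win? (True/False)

ply 1, X at (2,2,1) | h0:-1=-1→(1,2,1); h0:-2=-1→(0,2,1); h1:-1=-1→(2,1,1); h1:-2=-1→(2,0,1); h2:-1=+1→(2,2,0)*
ply 2, O at (2,2,0) | h0:-1=-1→(1,2,0)*; h0:-2=-1→(0,2,0); h1:-1=-1→(2,1,0); h1:-2=-1→(2,0,0)
ply 3, X at (1,2,0) | h0:-1=-1→(0,2,0); h1:-1=+1→(1,1,0)*; h1:-2=-1→(1,0,0)
ply 4, O at (1,1,0) | h0:-1=-1→(0,1,0)*; h1:-1=-1→(1,0,0)
ply 5, X at (0,1,0) | h1:-1=+1→(0,0,0)*
ply 6: (0,0,0) is terminal -1 (O); from (2,2,1) depth 5

X winning at [(2,2,1)]: True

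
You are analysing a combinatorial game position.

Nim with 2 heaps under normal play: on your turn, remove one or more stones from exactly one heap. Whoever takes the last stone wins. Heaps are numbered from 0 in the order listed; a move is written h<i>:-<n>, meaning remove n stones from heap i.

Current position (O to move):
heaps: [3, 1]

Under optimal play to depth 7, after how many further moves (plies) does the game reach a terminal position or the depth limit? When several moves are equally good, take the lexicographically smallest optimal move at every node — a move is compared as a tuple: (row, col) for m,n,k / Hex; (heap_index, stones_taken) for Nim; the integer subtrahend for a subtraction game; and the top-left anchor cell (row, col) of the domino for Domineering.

PV length from [(3,1)]: 3 plies

ply 1, O at (3,1) | h0:-1=-1→(2,1); h0:-2=+1→(1,1)*; h0:-3=-1→(0,1); h1:-1=-1→(3,0)
ply 2, X at (1,1) | h0:-1=-1→(0,1)*; h1:-1=-1→(1,0)
ply 3, O at (0,1) | h1:-1=+1→(0,0)*
ply 4: (0,0) is terminal -1 (X); from (3,1) depth 7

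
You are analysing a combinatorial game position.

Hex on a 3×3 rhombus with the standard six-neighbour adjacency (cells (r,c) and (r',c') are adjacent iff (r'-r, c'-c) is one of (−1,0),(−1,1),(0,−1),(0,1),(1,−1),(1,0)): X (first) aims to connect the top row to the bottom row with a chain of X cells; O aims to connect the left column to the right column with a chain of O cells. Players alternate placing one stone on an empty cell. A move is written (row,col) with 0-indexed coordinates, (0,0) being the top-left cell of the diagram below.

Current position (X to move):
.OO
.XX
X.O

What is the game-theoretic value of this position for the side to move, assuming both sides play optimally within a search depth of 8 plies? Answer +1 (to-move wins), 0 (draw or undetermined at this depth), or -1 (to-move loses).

value(.OO/.XX/X.O, X) = -1

p1 X@[.OO/.XX/X.O]: (0,0)[XOO/.XX/X.O]-1* (1,0)[.OO/XXX/X.O]-1 (2,1)[.OO/.XX/XXO]-1
p2 O@[XOO/.XX/X.O]: (1,0)[XOO/OXX/X.O]+1* (2,1)[XOO/.XX/XOO]-1
p3 X@[XOO/OXX/X.O] terminal -1; root [.OO/.XX/X.O] d8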